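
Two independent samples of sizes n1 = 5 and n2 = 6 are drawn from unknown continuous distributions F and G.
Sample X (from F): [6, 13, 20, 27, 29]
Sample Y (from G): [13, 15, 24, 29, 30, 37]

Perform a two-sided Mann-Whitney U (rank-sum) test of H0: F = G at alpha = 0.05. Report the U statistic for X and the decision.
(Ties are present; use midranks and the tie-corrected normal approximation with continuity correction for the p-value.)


Step 1: Combine and sort all 11 observations; assign midranks.
sorted (value, group): (6,X), (13,X), (13,Y), (15,Y), (20,X), (24,Y), (27,X), (29,X), (29,Y), (30,Y), (37,Y)
ranks: 6->1, 13->2.5, 13->2.5, 15->4, 20->5, 24->6, 27->7, 29->8.5, 29->8.5, 30->10, 37->11
Step 2: Rank sum for X: R1 = 1 + 2.5 + 5 + 7 + 8.5 = 24.
Step 3: U_X = R1 - n1(n1+1)/2 = 24 - 5*6/2 = 24 - 15 = 9.
       U_Y = n1*n2 - U_X = 30 - 9 = 21.
Step 4: Ties are present, so use the tie-corrected normal approximation (with continuity correction) for the p-value.
Step 5: p-value = 0.313093; compare to alpha = 0.05. fail to reject H0.

U_X = 9, p = 0.313093, fail to reject H0 at alpha = 0.05.


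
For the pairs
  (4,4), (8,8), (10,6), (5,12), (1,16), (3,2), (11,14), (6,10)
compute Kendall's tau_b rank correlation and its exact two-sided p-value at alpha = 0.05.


Step 1: Enumerate the 28 unordered pairs (i,j) with i<j and classify each by sign(x_j-x_i) * sign(y_j-y_i).
  (1,2):dx=+4,dy=+4->C; (1,3):dx=+6,dy=+2->C; (1,4):dx=+1,dy=+8->C; (1,5):dx=-3,dy=+12->D
  (1,6):dx=-1,dy=-2->C; (1,7):dx=+7,dy=+10->C; (1,8):dx=+2,dy=+6->C; (2,3):dx=+2,dy=-2->D
  (2,4):dx=-3,dy=+4->D; (2,5):dx=-7,dy=+8->D; (2,6):dx=-5,dy=-6->C; (2,7):dx=+3,dy=+6->C
  (2,8):dx=-2,dy=+2->D; (3,4):dx=-5,dy=+6->D; (3,5):dx=-9,dy=+10->D; (3,6):dx=-7,dy=-4->C
  (3,7):dx=+1,dy=+8->C; (3,8):dx=-4,dy=+4->D; (4,5):dx=-4,dy=+4->D; (4,6):dx=-2,dy=-10->C
  (4,7):dx=+6,dy=+2->C; (4,8):dx=+1,dy=-2->D; (5,6):dx=+2,dy=-14->D; (5,7):dx=+10,dy=-2->D
  (5,8):dx=+5,dy=-6->D; (6,7):dx=+8,dy=+12->C; (6,8):dx=+3,dy=+8->C; (7,8):dx=-5,dy=-4->C
Step 2: C = 15, D = 13, total pairs = 28.
Step 3: tau = (C - D)/(n(n-1)/2) = (15 - 13)/28 = 0.071429.
Step 4: Exact two-sided p-value (enumerate n! = 40320 permutations of y under H0): p = 0.904861.
Step 5: alpha = 0.05. fail to reject H0.

tau_b = 0.0714 (C=15, D=13), p = 0.904861, fail to reject H0.


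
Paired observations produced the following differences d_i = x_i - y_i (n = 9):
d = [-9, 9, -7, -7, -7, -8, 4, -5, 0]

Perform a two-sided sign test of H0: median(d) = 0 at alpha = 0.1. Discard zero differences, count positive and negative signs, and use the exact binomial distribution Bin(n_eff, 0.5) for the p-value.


Step 1: Discard zero differences. Original n = 9; n_eff = number of nonzero differences = 8.
Nonzero differences (with sign): -9, +9, -7, -7, -7, -8, +4, -5
Step 2: Count signs: positive = 2, negative = 6.
Step 3: Under H0: P(positive) = 0.5, so the number of positives S ~ Bin(8, 0.5).
Step 4: Two-sided exact p-value = sum of Bin(8,0.5) probabilities at or below the observed probability = 0.289062.
Step 5: alpha = 0.1. fail to reject H0.

n_eff = 8, pos = 2, neg = 6, p = 0.289062, fail to reject H0.


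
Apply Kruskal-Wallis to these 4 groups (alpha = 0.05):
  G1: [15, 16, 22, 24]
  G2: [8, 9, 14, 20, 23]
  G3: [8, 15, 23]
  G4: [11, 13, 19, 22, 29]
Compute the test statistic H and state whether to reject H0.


Step 1: Combine all N = 17 observations and assign midranks.
sorted (value, group, rank): (8,G2,1.5), (8,G3,1.5), (9,G2,3), (11,G4,4), (13,G4,5), (14,G2,6), (15,G1,7.5), (15,G3,7.5), (16,G1,9), (19,G4,10), (20,G2,11), (22,G1,12.5), (22,G4,12.5), (23,G2,14.5), (23,G3,14.5), (24,G1,16), (29,G4,17)
Step 2: Sum ranks within each group.
R_1 = 45 (n_1 = 4)
R_2 = 36 (n_2 = 5)
R_3 = 23.5 (n_3 = 3)
R_4 = 48.5 (n_4 = 5)
Step 3: H = 12/(N(N+1)) * sum(R_i^2/n_i) - 3(N+1)
     = 12/(17*18) * (45^2/4 + 36^2/5 + 23.5^2/3 + 48.5^2/5) - 3*18
     = 0.039216 * 1419.98 - 54
     = 1.685621.
Step 4: Ties present; correction factor C = 1 - 24/(17^3 - 17) = 0.995098. Corrected H = 1.685621 / 0.995098 = 1.693924.
Step 5: Under H0, H ~ chi^2(3); p-value = 0.638285.
Step 6: alpha = 0.05. fail to reject H0.

H = 1.6939, df = 3, p = 0.638285, fail to reject H0.


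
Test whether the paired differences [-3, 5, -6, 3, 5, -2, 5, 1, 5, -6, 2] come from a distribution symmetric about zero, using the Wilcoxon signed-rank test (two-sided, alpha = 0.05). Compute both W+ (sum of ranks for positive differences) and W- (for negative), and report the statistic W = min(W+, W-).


Step 1: Drop any zero differences (none here) and take |d_i|.
|d| = [3, 5, 6, 3, 5, 2, 5, 1, 5, 6, 2]
Step 2: Midrank |d_i| (ties get averaged ranks).
ranks: |3|->4.5, |5|->7.5, |6|->10.5, |3|->4.5, |5|->7.5, |2|->2.5, |5|->7.5, |1|->1, |5|->7.5, |6|->10.5, |2|->2.5
Step 3: Attach original signs; sum ranks with positive sign and with negative sign.
W+ = 7.5 + 4.5 + 7.5 + 7.5 + 1 + 7.5 + 2.5 = 38
W- = 4.5 + 10.5 + 2.5 + 10.5 = 28
(Check: W+ + W- = 66 should equal n(n+1)/2 = 66.)
Step 4: Test statistic W = min(W+, W-) = 28.
Step 5: Ties in |d|, so use the tie-corrected normal approximation.
        E[W] = n(n+1)/4 = 11*12/4 = 33.
        Tie groups: |d|=2 (t=2), |d|=3 (t=2), |d|=5 (t=4), |d|=6 (t=2); sum(t^3 - t) = 78.
        Var[W] = n(n+1)(2n+1)/24 - sum(t^3-t)/48 = 3036/24 - 78/48 = 124.875.
        z = (W - E[W]) / sqrt(Var[W]) = (28 - 33) / 11.1747 = -0.4474.
        Two-sided p = 2*Phi(z) = 0.654559.
Step 6: alpha = 0.05. fail to reject H0.

W+ = 38, W- = 28, W = min = 28, p = 0.654559, fail to reject H0.


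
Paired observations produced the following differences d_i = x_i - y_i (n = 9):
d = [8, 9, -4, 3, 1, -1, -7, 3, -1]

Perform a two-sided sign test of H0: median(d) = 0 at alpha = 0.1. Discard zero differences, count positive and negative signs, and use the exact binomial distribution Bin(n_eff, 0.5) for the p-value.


Step 1: Discard zero differences. Original n = 9; n_eff = number of nonzero differences = 9.
Nonzero differences (with sign): +8, +9, -4, +3, +1, -1, -7, +3, -1
Step 2: Count signs: positive = 5, negative = 4.
Step 3: Under H0: P(positive) = 0.5, so the number of positives S ~ Bin(9, 0.5).
Step 4: Two-sided exact p-value = sum of Bin(9,0.5) probabilities at or below the observed probability = 1.000000.
Step 5: alpha = 0.1. fail to reject H0.

n_eff = 9, pos = 5, neg = 4, p = 1.000000, fail to reject H0.


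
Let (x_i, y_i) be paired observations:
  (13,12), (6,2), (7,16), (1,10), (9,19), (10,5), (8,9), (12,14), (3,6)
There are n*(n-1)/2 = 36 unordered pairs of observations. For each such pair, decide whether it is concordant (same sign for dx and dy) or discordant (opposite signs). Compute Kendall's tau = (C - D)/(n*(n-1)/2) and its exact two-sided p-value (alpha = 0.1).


Step 1: Enumerate the 36 unordered pairs (i,j) with i<j and classify each by sign(x_j-x_i) * sign(y_j-y_i).
  (1,2):dx=-7,dy=-10->C; (1,3):dx=-6,dy=+4->D; (1,4):dx=-12,dy=-2->C; (1,5):dx=-4,dy=+7->D
  (1,6):dx=-3,dy=-7->C; (1,7):dx=-5,dy=-3->C; (1,8):dx=-1,dy=+2->D; (1,9):dx=-10,dy=-6->C
  (2,3):dx=+1,dy=+14->C; (2,4):dx=-5,dy=+8->D; (2,5):dx=+3,dy=+17->C; (2,6):dx=+4,dy=+3->C
  (2,7):dx=+2,dy=+7->C; (2,8):dx=+6,dy=+12->C; (2,9):dx=-3,dy=+4->D; (3,4):dx=-6,dy=-6->C
  (3,5):dx=+2,dy=+3->C; (3,6):dx=+3,dy=-11->D; (3,7):dx=+1,dy=-7->D; (3,8):dx=+5,dy=-2->D
  (3,9):dx=-4,dy=-10->C; (4,5):dx=+8,dy=+9->C; (4,6):dx=+9,dy=-5->D; (4,7):dx=+7,dy=-1->D
  (4,8):dx=+11,dy=+4->C; (4,9):dx=+2,dy=-4->D; (5,6):dx=+1,dy=-14->D; (5,7):dx=-1,dy=-10->C
  (5,8):dx=+3,dy=-5->D; (5,9):dx=-6,dy=-13->C; (6,7):dx=-2,dy=+4->D; (6,8):dx=+2,dy=+9->C
  (6,9):dx=-7,dy=+1->D; (7,8):dx=+4,dy=+5->C; (7,9):dx=-5,dy=-3->C; (8,9):dx=-9,dy=-8->C
Step 2: C = 21, D = 15, total pairs = 36.
Step 3: tau = (C - D)/(n(n-1)/2) = (21 - 15)/36 = 0.166667.
Step 4: Exact two-sided p-value (enumerate n! = 362880 permutations of y under H0): p = 0.612202.
Step 5: alpha = 0.1. fail to reject H0.

tau_b = 0.1667 (C=21, D=15), p = 0.612202, fail to reject H0.


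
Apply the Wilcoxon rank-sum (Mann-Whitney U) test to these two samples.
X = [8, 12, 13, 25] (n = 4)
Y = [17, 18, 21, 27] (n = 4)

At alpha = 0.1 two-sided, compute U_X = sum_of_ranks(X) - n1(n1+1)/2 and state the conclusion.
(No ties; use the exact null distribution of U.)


Step 1: Combine and sort all 8 observations; assign midranks.
sorted (value, group): (8,X), (12,X), (13,X), (17,Y), (18,Y), (21,Y), (25,X), (27,Y)
ranks: 8->1, 12->2, 13->3, 17->4, 18->5, 21->6, 25->7, 27->8
Step 2: Rank sum for X: R1 = 1 + 2 + 3 + 7 = 13.
Step 3: U_X = R1 - n1(n1+1)/2 = 13 - 4*5/2 = 13 - 10 = 3.
       U_Y = n1*n2 - U_X = 16 - 3 = 13.
Step 4: No ties, so the exact null distribution of U (based on enumerating the C(8,4) = 70 equally likely rank assignments) gives the two-sided p-value.
Step 5: p-value = 0.200000; compare to alpha = 0.1. fail to reject H0.

U_X = 3, p = 0.200000, fail to reject H0 at alpha = 0.1.


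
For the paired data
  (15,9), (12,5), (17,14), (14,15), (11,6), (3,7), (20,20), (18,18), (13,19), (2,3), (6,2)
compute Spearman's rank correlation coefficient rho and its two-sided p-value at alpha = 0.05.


Step 1: Rank x and y separately (midranks; no ties here).
rank(x): 15->8, 12->5, 17->9, 14->7, 11->4, 3->2, 20->11, 18->10, 13->6, 2->1, 6->3
rank(y): 9->6, 5->3, 14->7, 15->8, 6->4, 7->5, 20->11, 18->9, 19->10, 3->2, 2->1
Step 2: d_i = R_x(i) - R_y(i); compute d_i^2.
  (8-6)^2=4, (5-3)^2=4, (9-7)^2=4, (7-8)^2=1, (4-4)^2=0, (2-5)^2=9, (11-11)^2=0, (10-9)^2=1, (6-10)^2=16, (1-2)^2=1, (3-1)^2=4
sum(d^2) = 44.
Step 3: rho = 1 - 6*44 / (11*(11^2 - 1)) = 1 - 264/1320 = 0.800000.
Step 4: Under H0, t = rho * sqrt((n-2)/(1-rho^2)) = 4.0000 ~ t(9).
Step 5: Two-sided p-value from the t-distribution with 9 df = 0.003110.
Step 6: alpha = 0.05. reject H0.

rho = 0.8000, p = 0.003110, reject H0 at alpha = 0.05.


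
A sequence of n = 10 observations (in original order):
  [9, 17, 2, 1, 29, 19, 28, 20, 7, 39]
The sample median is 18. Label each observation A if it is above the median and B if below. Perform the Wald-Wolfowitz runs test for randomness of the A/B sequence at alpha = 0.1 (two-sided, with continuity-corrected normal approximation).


Step 1: Compute median = 18; label A = above, B = below.
Labels in order: BBBBAAAABA  (n_A = 5, n_B = 5)
Step 2: Count runs R = 4.
Step 3: Under H0 (random ordering), E[R] = 2*n_A*n_B/(n_A+n_B) + 1 = 2*5*5/10 + 1 = 6.0000.
        Var[R] = 2*n_A*n_B*(2*n_A*n_B - n_A - n_B) / ((n_A+n_B)^2 * (n_A+n_B-1)) = 2000/900 = 2.2222.
        SD[R] = 1.4907.
Step 4: Continuity-corrected z = (R + 0.5 - E[R]) / SD[R] = (4 + 0.5 - 6.0000) / 1.4907 = -1.0062.
Step 5: Two-sided p-value via normal approximation = 2*(1 - Phi(|z|)) = 0.314305.
Step 6: alpha = 0.1. fail to reject H0.

R = 4, z = -1.0062, p = 0.314305, fail to reject H0.


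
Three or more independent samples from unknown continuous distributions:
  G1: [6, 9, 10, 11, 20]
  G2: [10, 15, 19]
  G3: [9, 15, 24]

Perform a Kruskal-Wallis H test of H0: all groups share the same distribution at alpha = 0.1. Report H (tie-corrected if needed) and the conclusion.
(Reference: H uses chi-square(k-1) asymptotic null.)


Step 1: Combine all N = 11 observations and assign midranks.
sorted (value, group, rank): (6,G1,1), (9,G1,2.5), (9,G3,2.5), (10,G1,4.5), (10,G2,4.5), (11,G1,6), (15,G2,7.5), (15,G3,7.5), (19,G2,9), (20,G1,10), (24,G3,11)
Step 2: Sum ranks within each group.
R_1 = 24 (n_1 = 5)
R_2 = 21 (n_2 = 3)
R_3 = 21 (n_3 = 3)
Step 3: H = 12/(N(N+1)) * sum(R_i^2/n_i) - 3(N+1)
     = 12/(11*12) * (24^2/5 + 21^2/3 + 21^2/3) - 3*12
     = 0.090909 * 409.2 - 36
     = 1.200000.
Step 4: Ties present; correction factor C = 1 - 18/(11^3 - 11) = 0.986364. Corrected H = 1.200000 / 0.986364 = 1.216590.
Step 5: Under H0, H ~ chi^2(2); p-value = 0.544278.
Step 6: alpha = 0.1. fail to reject H0.

H = 1.2166, df = 2, p = 0.544278, fail to reject H0.


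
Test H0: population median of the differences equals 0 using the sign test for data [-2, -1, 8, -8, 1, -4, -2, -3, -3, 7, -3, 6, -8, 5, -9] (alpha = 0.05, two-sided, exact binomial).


Step 1: Discard zero differences. Original n = 15; n_eff = number of nonzero differences = 15.
Nonzero differences (with sign): -2, -1, +8, -8, +1, -4, -2, -3, -3, +7, -3, +6, -8, +5, -9
Step 2: Count signs: positive = 5, negative = 10.
Step 3: Under H0: P(positive) = 0.5, so the number of positives S ~ Bin(15, 0.5).
Step 4: Two-sided exact p-value = sum of Bin(15,0.5) probabilities at or below the observed probability = 0.301758.
Step 5: alpha = 0.05. fail to reject H0.

n_eff = 15, pos = 5, neg = 10, p = 0.301758, fail to reject H0.


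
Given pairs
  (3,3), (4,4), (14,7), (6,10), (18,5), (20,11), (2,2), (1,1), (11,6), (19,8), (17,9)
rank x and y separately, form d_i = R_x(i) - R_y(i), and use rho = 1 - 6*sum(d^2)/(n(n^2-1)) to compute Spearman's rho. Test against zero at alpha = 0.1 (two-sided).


Step 1: Rank x and y separately (midranks; no ties here).
rank(x): 3->3, 4->4, 14->7, 6->5, 18->9, 20->11, 2->2, 1->1, 11->6, 19->10, 17->8
rank(y): 3->3, 4->4, 7->7, 10->10, 5->5, 11->11, 2->2, 1->1, 6->6, 8->8, 9->9
Step 2: d_i = R_x(i) - R_y(i); compute d_i^2.
  (3-3)^2=0, (4-4)^2=0, (7-7)^2=0, (5-10)^2=25, (9-5)^2=16, (11-11)^2=0, (2-2)^2=0, (1-1)^2=0, (6-6)^2=0, (10-8)^2=4, (8-9)^2=1
sum(d^2) = 46.
Step 3: rho = 1 - 6*46 / (11*(11^2 - 1)) = 1 - 276/1320 = 0.790909.
Step 4: Under H0, t = rho * sqrt((n-2)/(1-rho^2)) = 3.8774 ~ t(9).
Step 5: Two-sided p-value from the t-distribution with 9 df = 0.003746.
Step 6: alpha = 0.1. reject H0.

rho = 0.7909, p = 0.003746, reject H0 at alpha = 0.1.


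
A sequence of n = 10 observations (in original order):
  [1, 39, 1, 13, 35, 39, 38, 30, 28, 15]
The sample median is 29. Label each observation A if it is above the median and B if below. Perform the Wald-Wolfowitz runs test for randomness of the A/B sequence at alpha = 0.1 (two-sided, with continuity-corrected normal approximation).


Step 1: Compute median = 29; label A = above, B = below.
Labels in order: BABBAAAABB  (n_A = 5, n_B = 5)
Step 2: Count runs R = 5.
Step 3: Under H0 (random ordering), E[R] = 2*n_A*n_B/(n_A+n_B) + 1 = 2*5*5/10 + 1 = 6.0000.
        Var[R] = 2*n_A*n_B*(2*n_A*n_B - n_A - n_B) / ((n_A+n_B)^2 * (n_A+n_B-1)) = 2000/900 = 2.2222.
        SD[R] = 1.4907.
Step 4: Continuity-corrected z = (R + 0.5 - E[R]) / SD[R] = (5 + 0.5 - 6.0000) / 1.4907 = -0.3354.
Step 5: Two-sided p-value via normal approximation = 2*(1 - Phi(|z|)) = 0.737316.
Step 6: alpha = 0.1. fail to reject H0.

R = 5, z = -0.3354, p = 0.737316, fail to reject H0.


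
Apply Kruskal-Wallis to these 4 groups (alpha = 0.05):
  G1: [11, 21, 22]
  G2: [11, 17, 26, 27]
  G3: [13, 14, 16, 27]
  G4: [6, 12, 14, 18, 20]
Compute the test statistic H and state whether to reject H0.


Step 1: Combine all N = 16 observations and assign midranks.
sorted (value, group, rank): (6,G4,1), (11,G1,2.5), (11,G2,2.5), (12,G4,4), (13,G3,5), (14,G3,6.5), (14,G4,6.5), (16,G3,8), (17,G2,9), (18,G4,10), (20,G4,11), (21,G1,12), (22,G1,13), (26,G2,14), (27,G2,15.5), (27,G3,15.5)
Step 2: Sum ranks within each group.
R_1 = 27.5 (n_1 = 3)
R_2 = 41 (n_2 = 4)
R_3 = 35 (n_3 = 4)
R_4 = 32.5 (n_4 = 5)
Step 3: H = 12/(N(N+1)) * sum(R_i^2/n_i) - 3(N+1)
     = 12/(16*17) * (27.5^2/3 + 41^2/4 + 35^2/4 + 32.5^2/5) - 3*17
     = 0.044118 * 1189.83 - 51
     = 1.492647.
Step 4: Ties present; correction factor C = 1 - 18/(16^3 - 16) = 0.995588. Corrected H = 1.492647 / 0.995588 = 1.499261.
Step 5: Under H0, H ~ chi^2(3); p-value = 0.682441.
Step 6: alpha = 0.05. fail to reject H0.

H = 1.4993, df = 3, p = 0.682441, fail to reject H0.


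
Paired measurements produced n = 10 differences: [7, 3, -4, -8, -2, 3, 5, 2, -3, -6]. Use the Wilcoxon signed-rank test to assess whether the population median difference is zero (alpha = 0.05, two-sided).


Step 1: Drop any zero differences (none here) and take |d_i|.
|d| = [7, 3, 4, 8, 2, 3, 5, 2, 3, 6]
Step 2: Midrank |d_i| (ties get averaged ranks).
ranks: |7|->9, |3|->4, |4|->6, |8|->10, |2|->1.5, |3|->4, |5|->7, |2|->1.5, |3|->4, |6|->8
Step 3: Attach original signs; sum ranks with positive sign and with negative sign.
W+ = 9 + 4 + 4 + 7 + 1.5 = 25.5
W- = 6 + 10 + 1.5 + 4 + 8 = 29.5
(Check: W+ + W- = 55 should equal n(n+1)/2 = 55.)
Step 4: Test statistic W = min(W+, W-) = 25.5.
Step 5: Ties in |d|, so use the tie-corrected normal approximation.
        E[W] = n(n+1)/4 = 10*11/4 = 27.5.
        Tie groups: |d|=2 (t=2), |d|=3 (t=3); sum(t^3 - t) = 30.
        Var[W] = n(n+1)(2n+1)/24 - sum(t^3-t)/48 = 2310/24 - 30/48 = 95.625.
        z = (W - E[W]) / sqrt(Var[W]) = (25.5 - 27.5) / 9.7788 = -0.2045.
        Two-sided p = 2*Phi(z) = 0.837944.
Step 6: alpha = 0.05. fail to reject H0.

W+ = 25.5, W- = 29.5, W = min = 25.5, p = 0.837944, fail to reject H0.


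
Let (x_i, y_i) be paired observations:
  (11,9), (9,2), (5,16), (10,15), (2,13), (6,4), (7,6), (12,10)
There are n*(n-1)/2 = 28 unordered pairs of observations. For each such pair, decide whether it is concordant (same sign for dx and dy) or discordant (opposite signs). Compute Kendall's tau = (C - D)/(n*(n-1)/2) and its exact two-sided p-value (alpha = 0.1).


Step 1: Enumerate the 28 unordered pairs (i,j) with i<j and classify each by sign(x_j-x_i) * sign(y_j-y_i).
  (1,2):dx=-2,dy=-7->C; (1,3):dx=-6,dy=+7->D; (1,4):dx=-1,dy=+6->D; (1,5):dx=-9,dy=+4->D
  (1,6):dx=-5,dy=-5->C; (1,7):dx=-4,dy=-3->C; (1,8):dx=+1,dy=+1->C; (2,3):dx=-4,dy=+14->D
  (2,4):dx=+1,dy=+13->C; (2,5):dx=-7,dy=+11->D; (2,6):dx=-3,dy=+2->D; (2,7):dx=-2,dy=+4->D
  (2,8):dx=+3,dy=+8->C; (3,4):dx=+5,dy=-1->D; (3,5):dx=-3,dy=-3->C; (3,6):dx=+1,dy=-12->D
  (3,7):dx=+2,dy=-10->D; (3,8):dx=+7,dy=-6->D; (4,5):dx=-8,dy=-2->C; (4,6):dx=-4,dy=-11->C
  (4,7):dx=-3,dy=-9->C; (4,8):dx=+2,dy=-5->D; (5,6):dx=+4,dy=-9->D; (5,7):dx=+5,dy=-7->D
  (5,8):dx=+10,dy=-3->D; (6,7):dx=+1,dy=+2->C; (6,8):dx=+6,dy=+6->C; (7,8):dx=+5,dy=+4->C
Step 2: C = 13, D = 15, total pairs = 28.
Step 3: tau = (C - D)/(n(n-1)/2) = (13 - 15)/28 = -0.071429.
Step 4: Exact two-sided p-value (enumerate n! = 40320 permutations of y under H0): p = 0.904861.
Step 5: alpha = 0.1. fail to reject H0.

tau_b = -0.0714 (C=13, D=15), p = 0.904861, fail to reject H0.


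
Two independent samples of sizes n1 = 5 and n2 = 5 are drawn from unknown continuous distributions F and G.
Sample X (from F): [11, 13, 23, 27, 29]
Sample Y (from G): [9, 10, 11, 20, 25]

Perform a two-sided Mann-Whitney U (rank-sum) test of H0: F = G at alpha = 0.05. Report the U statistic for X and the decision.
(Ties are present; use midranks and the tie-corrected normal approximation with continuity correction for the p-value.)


Step 1: Combine and sort all 10 observations; assign midranks.
sorted (value, group): (9,Y), (10,Y), (11,X), (11,Y), (13,X), (20,Y), (23,X), (25,Y), (27,X), (29,X)
ranks: 9->1, 10->2, 11->3.5, 11->3.5, 13->5, 20->6, 23->7, 25->8, 27->9, 29->10
Step 2: Rank sum for X: R1 = 3.5 + 5 + 7 + 9 + 10 = 34.5.
Step 3: U_X = R1 - n1(n1+1)/2 = 34.5 - 5*6/2 = 34.5 - 15 = 19.5.
       U_Y = n1*n2 - U_X = 25 - 19.5 = 5.5.
Step 4: Ties are present, so use the tie-corrected normal approximation (with continuity correction) for the p-value.
Step 5: p-value = 0.173217; compare to alpha = 0.05. fail to reject H0.

U_X = 19.5, p = 0.173217, fail to reject H0 at alpha = 0.05.


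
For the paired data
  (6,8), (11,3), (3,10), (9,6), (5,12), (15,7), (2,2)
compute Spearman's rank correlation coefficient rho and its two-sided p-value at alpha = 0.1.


Step 1: Rank x and y separately (midranks; no ties here).
rank(x): 6->4, 11->6, 3->2, 9->5, 5->3, 15->7, 2->1
rank(y): 8->5, 3->2, 10->6, 6->3, 12->7, 7->4, 2->1
Step 2: d_i = R_x(i) - R_y(i); compute d_i^2.
  (4-5)^2=1, (6-2)^2=16, (2-6)^2=16, (5-3)^2=4, (3-7)^2=16, (7-4)^2=9, (1-1)^2=0
sum(d^2) = 62.
Step 3: rho = 1 - 6*62 / (7*(7^2 - 1)) = 1 - 372/336 = -0.107143.
Step 4: Under H0, t = rho * sqrt((n-2)/(1-rho^2)) = -0.2410 ~ t(5).
Step 5: Two-sided p-value from the t-distribution with 5 df = 0.819151.
Step 6: alpha = 0.1. fail to reject H0.

rho = -0.1071, p = 0.819151, fail to reject H0 at alpha = 0.1.


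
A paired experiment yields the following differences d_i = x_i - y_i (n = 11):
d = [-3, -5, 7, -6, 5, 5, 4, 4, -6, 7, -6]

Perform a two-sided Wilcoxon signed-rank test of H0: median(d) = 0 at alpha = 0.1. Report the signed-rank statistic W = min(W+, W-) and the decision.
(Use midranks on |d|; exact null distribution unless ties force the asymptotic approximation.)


Step 1: Drop any zero differences (none here) and take |d_i|.
|d| = [3, 5, 7, 6, 5, 5, 4, 4, 6, 7, 6]
Step 2: Midrank |d_i| (ties get averaged ranks).
ranks: |3|->1, |5|->5, |7|->10.5, |6|->8, |5|->5, |5|->5, |4|->2.5, |4|->2.5, |6|->8, |7|->10.5, |6|->8
Step 3: Attach original signs; sum ranks with positive sign and with negative sign.
W+ = 10.5 + 5 + 5 + 2.5 + 2.5 + 10.5 = 36
W- = 1 + 5 + 8 + 8 + 8 = 30
(Check: W+ + W- = 66 should equal n(n+1)/2 = 66.)
Step 4: Test statistic W = min(W+, W-) = 30.
Step 5: Ties in |d|, so use the tie-corrected normal approximation.
        E[W] = n(n+1)/4 = 11*12/4 = 33.
        Tie groups: |d|=4 (t=2), |d|=5 (t=3), |d|=6 (t=3), |d|=7 (t=2); sum(t^3 - t) = 60.
        Var[W] = n(n+1)(2n+1)/24 - sum(t^3-t)/48 = 3036/24 - 60/48 = 125.25.
        z = (W - E[W]) / sqrt(Var[W]) = (30 - 33) / 11.1915 = -0.2681.
        Two-sided p = 2*Phi(z) = 0.788653.
Step 6: alpha = 0.1. fail to reject H0.

W+ = 36, W- = 30, W = min = 30, p = 0.788653, fail to reject H0.


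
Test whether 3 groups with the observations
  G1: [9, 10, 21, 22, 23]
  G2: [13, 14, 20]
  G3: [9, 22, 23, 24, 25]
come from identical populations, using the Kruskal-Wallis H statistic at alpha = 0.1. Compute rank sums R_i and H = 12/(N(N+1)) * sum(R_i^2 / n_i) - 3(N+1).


Step 1: Combine all N = 13 observations and assign midranks.
sorted (value, group, rank): (9,G1,1.5), (9,G3,1.5), (10,G1,3), (13,G2,4), (14,G2,5), (20,G2,6), (21,G1,7), (22,G1,8.5), (22,G3,8.5), (23,G1,10.5), (23,G3,10.5), (24,G3,12), (25,G3,13)
Step 2: Sum ranks within each group.
R_1 = 30.5 (n_1 = 5)
R_2 = 15 (n_2 = 3)
R_3 = 45.5 (n_3 = 5)
Step 3: H = 12/(N(N+1)) * sum(R_i^2/n_i) - 3(N+1)
     = 12/(13*14) * (30.5^2/5 + 15^2/3 + 45.5^2/5) - 3*14
     = 0.065934 * 675.1 - 42
     = 2.512088.
Step 4: Ties present; correction factor C = 1 - 18/(13^3 - 13) = 0.991758. Corrected H = 2.512088 / 0.991758 = 2.532964.
Step 5: Under H0, H ~ chi^2(2); p-value = 0.281821.
Step 6: alpha = 0.1. fail to reject H0.

H = 2.5330, df = 2, p = 0.281821, fail to reject H0.


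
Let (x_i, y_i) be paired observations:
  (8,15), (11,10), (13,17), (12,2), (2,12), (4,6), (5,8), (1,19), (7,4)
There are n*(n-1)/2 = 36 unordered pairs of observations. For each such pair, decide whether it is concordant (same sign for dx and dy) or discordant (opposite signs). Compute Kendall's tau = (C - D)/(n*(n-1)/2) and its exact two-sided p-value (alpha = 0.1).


Step 1: Enumerate the 36 unordered pairs (i,j) with i<j and classify each by sign(x_j-x_i) * sign(y_j-y_i).
  (1,2):dx=+3,dy=-5->D; (1,3):dx=+5,dy=+2->C; (1,4):dx=+4,dy=-13->D; (1,5):dx=-6,dy=-3->C
  (1,6):dx=-4,dy=-9->C; (1,7):dx=-3,dy=-7->C; (1,8):dx=-7,dy=+4->D; (1,9):dx=-1,dy=-11->C
  (2,3):dx=+2,dy=+7->C; (2,4):dx=+1,dy=-8->D; (2,5):dx=-9,dy=+2->D; (2,6):dx=-7,dy=-4->C
  (2,7):dx=-6,dy=-2->C; (2,8):dx=-10,dy=+9->D; (2,9):dx=-4,dy=-6->C; (3,4):dx=-1,dy=-15->C
  (3,5):dx=-11,dy=-5->C; (3,6):dx=-9,dy=-11->C; (3,7):dx=-8,dy=-9->C; (3,8):dx=-12,dy=+2->D
  (3,9):dx=-6,dy=-13->C; (4,5):dx=-10,dy=+10->D; (4,6):dx=-8,dy=+4->D; (4,7):dx=-7,dy=+6->D
  (4,8):dx=-11,dy=+17->D; (4,9):dx=-5,dy=+2->D; (5,6):dx=+2,dy=-6->D; (5,7):dx=+3,dy=-4->D
  (5,8):dx=-1,dy=+7->D; (5,9):dx=+5,dy=-8->D; (6,7):dx=+1,dy=+2->C; (6,8):dx=-3,dy=+13->D
  (6,9):dx=+3,dy=-2->D; (7,8):dx=-4,dy=+11->D; (7,9):dx=+2,dy=-4->D; (8,9):dx=+6,dy=-15->D
Step 2: C = 15, D = 21, total pairs = 36.
Step 3: tau = (C - D)/(n(n-1)/2) = (15 - 21)/36 = -0.166667.
Step 4: Exact two-sided p-value (enumerate n! = 362880 permutations of y under H0): p = 0.612202.
Step 5: alpha = 0.1. fail to reject H0.

tau_b = -0.1667 (C=15, D=21), p = 0.612202, fail to reject H0.


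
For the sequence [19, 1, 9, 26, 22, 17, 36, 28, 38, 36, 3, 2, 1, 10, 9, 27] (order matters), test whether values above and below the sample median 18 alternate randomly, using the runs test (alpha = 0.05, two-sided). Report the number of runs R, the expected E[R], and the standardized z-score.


Step 1: Compute median = 18; label A = above, B = below.
Labels in order: ABBAABAAAABBBBBA  (n_A = 8, n_B = 8)
Step 2: Count runs R = 7.
Step 3: Under H0 (random ordering), E[R] = 2*n_A*n_B/(n_A+n_B) + 1 = 2*8*8/16 + 1 = 9.0000.
        Var[R] = 2*n_A*n_B*(2*n_A*n_B - n_A - n_B) / ((n_A+n_B)^2 * (n_A+n_B-1)) = 14336/3840 = 3.7333.
        SD[R] = 1.9322.
Step 4: Continuity-corrected z = (R + 0.5 - E[R]) / SD[R] = (7 + 0.5 - 9.0000) / 1.9322 = -0.7763.
Step 5: Two-sided p-value via normal approximation = 2*(1 - Phi(|z|)) = 0.437558.
Step 6: alpha = 0.05. fail to reject H0.

R = 7, z = -0.7763, p = 0.437558, fail to reject H0.


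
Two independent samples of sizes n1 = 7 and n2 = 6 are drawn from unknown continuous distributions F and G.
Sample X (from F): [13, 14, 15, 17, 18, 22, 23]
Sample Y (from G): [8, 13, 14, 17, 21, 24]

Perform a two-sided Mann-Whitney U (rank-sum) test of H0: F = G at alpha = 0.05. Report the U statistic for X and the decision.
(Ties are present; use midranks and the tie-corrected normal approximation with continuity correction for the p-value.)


Step 1: Combine and sort all 13 observations; assign midranks.
sorted (value, group): (8,Y), (13,X), (13,Y), (14,X), (14,Y), (15,X), (17,X), (17,Y), (18,X), (21,Y), (22,X), (23,X), (24,Y)
ranks: 8->1, 13->2.5, 13->2.5, 14->4.5, 14->4.5, 15->6, 17->7.5, 17->7.5, 18->9, 21->10, 22->11, 23->12, 24->13
Step 2: Rank sum for X: R1 = 2.5 + 4.5 + 6 + 7.5 + 9 + 11 + 12 = 52.5.
Step 3: U_X = R1 - n1(n1+1)/2 = 52.5 - 7*8/2 = 52.5 - 28 = 24.5.
       U_Y = n1*n2 - U_X = 42 - 24.5 = 17.5.
Step 4: Ties are present, so use the tie-corrected normal approximation (with continuity correction) for the p-value.
Step 5: p-value = 0.666942; compare to alpha = 0.05. fail to reject H0.

U_X = 24.5, p = 0.666942, fail to reject H0 at alpha = 0.05.


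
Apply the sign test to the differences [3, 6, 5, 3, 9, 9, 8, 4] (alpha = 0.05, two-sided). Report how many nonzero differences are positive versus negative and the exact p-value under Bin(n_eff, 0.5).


Step 1: Discard zero differences. Original n = 8; n_eff = number of nonzero differences = 8.
Nonzero differences (with sign): +3, +6, +5, +3, +9, +9, +8, +4
Step 2: Count signs: positive = 8, negative = 0.
Step 3: Under H0: P(positive) = 0.5, so the number of positives S ~ Bin(8, 0.5).
Step 4: Two-sided exact p-value = sum of Bin(8,0.5) probabilities at or below the observed probability = 0.007812.
Step 5: alpha = 0.05. reject H0.

n_eff = 8, pos = 8, neg = 0, p = 0.007812, reject H0.


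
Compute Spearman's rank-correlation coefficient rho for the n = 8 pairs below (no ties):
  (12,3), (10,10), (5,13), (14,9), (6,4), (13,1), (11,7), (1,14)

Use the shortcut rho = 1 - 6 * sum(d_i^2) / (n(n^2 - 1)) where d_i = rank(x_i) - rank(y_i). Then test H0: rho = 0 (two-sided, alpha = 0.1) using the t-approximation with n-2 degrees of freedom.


Step 1: Rank x and y separately (midranks; no ties here).
rank(x): 12->6, 10->4, 5->2, 14->8, 6->3, 13->7, 11->5, 1->1
rank(y): 3->2, 10->6, 13->7, 9->5, 4->3, 1->1, 7->4, 14->8
Step 2: d_i = R_x(i) - R_y(i); compute d_i^2.
  (6-2)^2=16, (4-6)^2=4, (2-7)^2=25, (8-5)^2=9, (3-3)^2=0, (7-1)^2=36, (5-4)^2=1, (1-8)^2=49
sum(d^2) = 140.
Step 3: rho = 1 - 6*140 / (8*(8^2 - 1)) = 1 - 840/504 = -0.666667.
Step 4: Under H0, t = rho * sqrt((n-2)/(1-rho^2)) = -2.1909 ~ t(6).
Step 5: Two-sided p-value from the t-distribution with 6 df = 0.070988.
Step 6: alpha = 0.1. reject H0.

rho = -0.6667, p = 0.070988, reject H0 at alpha = 0.1.


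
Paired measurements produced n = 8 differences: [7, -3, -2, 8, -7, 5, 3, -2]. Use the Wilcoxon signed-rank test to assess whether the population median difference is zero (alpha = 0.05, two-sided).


Step 1: Drop any zero differences (none here) and take |d_i|.
|d| = [7, 3, 2, 8, 7, 5, 3, 2]
Step 2: Midrank |d_i| (ties get averaged ranks).
ranks: |7|->6.5, |3|->3.5, |2|->1.5, |8|->8, |7|->6.5, |5|->5, |3|->3.5, |2|->1.5
Step 3: Attach original signs; sum ranks with positive sign and with negative sign.
W+ = 6.5 + 8 + 5 + 3.5 = 23
W- = 3.5 + 1.5 + 6.5 + 1.5 = 13
(Check: W+ + W- = 36 should equal n(n+1)/2 = 36.)
Step 4: Test statistic W = min(W+, W-) = 13.
Step 5: Ties in |d|, so use the tie-corrected normal approximation.
        E[W] = n(n+1)/4 = 8*9/4 = 18.
        Tie groups: |d|=2 (t=2), |d|=3 (t=2), |d|=7 (t=2); sum(t^3 - t) = 18.
        Var[W] = n(n+1)(2n+1)/24 - sum(t^3-t)/48 = 1224/24 - 18/48 = 50.625.
        z = (W - E[W]) / sqrt(Var[W]) = (13 - 18) / 7.1151 = -0.7027.
        Two-sided p = 2*Phi(z) = 0.482225.
Step 6: alpha = 0.05. fail to reject H0.

W+ = 23, W- = 13, W = min = 13, p = 0.482225, fail to reject H0.


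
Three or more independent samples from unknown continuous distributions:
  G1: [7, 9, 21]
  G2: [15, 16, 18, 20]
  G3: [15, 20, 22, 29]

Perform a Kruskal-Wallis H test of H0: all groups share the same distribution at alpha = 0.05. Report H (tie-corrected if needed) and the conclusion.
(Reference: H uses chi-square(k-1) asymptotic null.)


Step 1: Combine all N = 11 observations and assign midranks.
sorted (value, group, rank): (7,G1,1), (9,G1,2), (15,G2,3.5), (15,G3,3.5), (16,G2,5), (18,G2,6), (20,G2,7.5), (20,G3,7.5), (21,G1,9), (22,G3,10), (29,G3,11)
Step 2: Sum ranks within each group.
R_1 = 12 (n_1 = 3)
R_2 = 22 (n_2 = 4)
R_3 = 32 (n_3 = 4)
Step 3: H = 12/(N(N+1)) * sum(R_i^2/n_i) - 3(N+1)
     = 12/(11*12) * (12^2/3 + 22^2/4 + 32^2/4) - 3*12
     = 0.090909 * 425 - 36
     = 2.636364.
Step 4: Ties present; correction factor C = 1 - 12/(11^3 - 11) = 0.990909. Corrected H = 2.636364 / 0.990909 = 2.660550.
Step 5: Under H0, H ~ chi^2(2); p-value = 0.264404.
Step 6: alpha = 0.05. fail to reject H0.

H = 2.6606, df = 2, p = 0.264404, fail to reject H0.


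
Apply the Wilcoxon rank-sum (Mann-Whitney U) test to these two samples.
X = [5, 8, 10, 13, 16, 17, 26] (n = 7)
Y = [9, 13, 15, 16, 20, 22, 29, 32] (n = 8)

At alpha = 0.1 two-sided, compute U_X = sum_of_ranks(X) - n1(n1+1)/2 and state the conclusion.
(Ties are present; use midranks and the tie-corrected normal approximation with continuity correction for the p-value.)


Step 1: Combine and sort all 15 observations; assign midranks.
sorted (value, group): (5,X), (8,X), (9,Y), (10,X), (13,X), (13,Y), (15,Y), (16,X), (16,Y), (17,X), (20,Y), (22,Y), (26,X), (29,Y), (32,Y)
ranks: 5->1, 8->2, 9->3, 10->4, 13->5.5, 13->5.5, 15->7, 16->8.5, 16->8.5, 17->10, 20->11, 22->12, 26->13, 29->14, 32->15
Step 2: Rank sum for X: R1 = 1 + 2 + 4 + 5.5 + 8.5 + 10 + 13 = 44.
Step 3: U_X = R1 - n1(n1+1)/2 = 44 - 7*8/2 = 44 - 28 = 16.
       U_Y = n1*n2 - U_X = 56 - 16 = 40.
Step 4: Ties are present, so use the tie-corrected normal approximation (with continuity correction) for the p-value.
Step 5: p-value = 0.182450; compare to alpha = 0.1. fail to reject H0.

U_X = 16, p = 0.182450, fail to reject H0 at alpha = 0.1.


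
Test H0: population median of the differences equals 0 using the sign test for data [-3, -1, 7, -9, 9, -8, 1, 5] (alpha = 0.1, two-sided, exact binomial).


Step 1: Discard zero differences. Original n = 8; n_eff = number of nonzero differences = 8.
Nonzero differences (with sign): -3, -1, +7, -9, +9, -8, +1, +5
Step 2: Count signs: positive = 4, negative = 4.
Step 3: Under H0: P(positive) = 0.5, so the number of positives S ~ Bin(8, 0.5).
Step 4: Two-sided exact p-value = sum of Bin(8,0.5) probabilities at or below the observed probability = 1.000000.
Step 5: alpha = 0.1. fail to reject H0.

n_eff = 8, pos = 4, neg = 4, p = 1.000000, fail to reject H0.


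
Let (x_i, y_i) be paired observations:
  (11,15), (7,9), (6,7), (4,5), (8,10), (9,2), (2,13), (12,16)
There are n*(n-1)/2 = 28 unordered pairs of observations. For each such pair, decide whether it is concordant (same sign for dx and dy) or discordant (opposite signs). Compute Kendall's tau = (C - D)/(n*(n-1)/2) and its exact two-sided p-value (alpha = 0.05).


Step 1: Enumerate the 28 unordered pairs (i,j) with i<j and classify each by sign(x_j-x_i) * sign(y_j-y_i).
  (1,2):dx=-4,dy=-6->C; (1,3):dx=-5,dy=-8->C; (1,4):dx=-7,dy=-10->C; (1,5):dx=-3,dy=-5->C
  (1,6):dx=-2,dy=-13->C; (1,7):dx=-9,dy=-2->C; (1,8):dx=+1,dy=+1->C; (2,3):dx=-1,dy=-2->C
  (2,4):dx=-3,dy=-4->C; (2,5):dx=+1,dy=+1->C; (2,6):dx=+2,dy=-7->D; (2,7):dx=-5,dy=+4->D
  (2,8):dx=+5,dy=+7->C; (3,4):dx=-2,dy=-2->C; (3,5):dx=+2,dy=+3->C; (3,6):dx=+3,dy=-5->D
  (3,7):dx=-4,dy=+6->D; (3,8):dx=+6,dy=+9->C; (4,5):dx=+4,dy=+5->C; (4,6):dx=+5,dy=-3->D
  (4,7):dx=-2,dy=+8->D; (4,8):dx=+8,dy=+11->C; (5,6):dx=+1,dy=-8->D; (5,7):dx=-6,dy=+3->D
  (5,8):dx=+4,dy=+6->C; (6,7):dx=-7,dy=+11->D; (6,8):dx=+3,dy=+14->C; (7,8):dx=+10,dy=+3->C
Step 2: C = 19, D = 9, total pairs = 28.
Step 3: tau = (C - D)/(n(n-1)/2) = (19 - 9)/28 = 0.357143.
Step 4: Exact two-sided p-value (enumerate n! = 40320 permutations of y under H0): p = 0.275099.
Step 5: alpha = 0.05. fail to reject H0.

tau_b = 0.3571 (C=19, D=9), p = 0.275099, fail to reject H0.


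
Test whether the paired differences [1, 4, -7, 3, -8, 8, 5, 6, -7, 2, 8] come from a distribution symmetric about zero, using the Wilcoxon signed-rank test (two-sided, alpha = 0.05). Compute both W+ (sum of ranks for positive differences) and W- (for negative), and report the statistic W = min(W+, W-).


Step 1: Drop any zero differences (none here) and take |d_i|.
|d| = [1, 4, 7, 3, 8, 8, 5, 6, 7, 2, 8]
Step 2: Midrank |d_i| (ties get averaged ranks).
ranks: |1|->1, |4|->4, |7|->7.5, |3|->3, |8|->10, |8|->10, |5|->5, |6|->6, |7|->7.5, |2|->2, |8|->10
Step 3: Attach original signs; sum ranks with positive sign and with negative sign.
W+ = 1 + 4 + 3 + 10 + 5 + 6 + 2 + 10 = 41
W- = 7.5 + 10 + 7.5 = 25
(Check: W+ + W- = 66 should equal n(n+1)/2 = 66.)
Step 4: Test statistic W = min(W+, W-) = 25.
Step 5: Ties in |d|, so use the tie-corrected normal approximation.
        E[W] = n(n+1)/4 = 11*12/4 = 33.
        Tie groups: |d|=7 (t=2), |d|=8 (t=3); sum(t^3 - t) = 30.
        Var[W] = n(n+1)(2n+1)/24 - sum(t^3-t)/48 = 3036/24 - 30/48 = 125.875.
        z = (W - E[W]) / sqrt(Var[W]) = (25 - 33) / 11.2194 = -0.7131.
        Two-sided p = 2*Phi(z) = 0.475815.
Step 6: alpha = 0.05. fail to reject H0.

W+ = 41, W- = 25, W = min = 25, p = 0.475815, fail to reject H0.


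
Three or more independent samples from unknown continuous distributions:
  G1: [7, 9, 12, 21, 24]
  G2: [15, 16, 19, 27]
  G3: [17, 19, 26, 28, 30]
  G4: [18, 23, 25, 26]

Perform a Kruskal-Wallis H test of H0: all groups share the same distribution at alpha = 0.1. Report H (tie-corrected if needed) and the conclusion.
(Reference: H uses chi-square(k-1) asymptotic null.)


Step 1: Combine all N = 18 observations and assign midranks.
sorted (value, group, rank): (7,G1,1), (9,G1,2), (12,G1,3), (15,G2,4), (16,G2,5), (17,G3,6), (18,G4,7), (19,G2,8.5), (19,G3,8.5), (21,G1,10), (23,G4,11), (24,G1,12), (25,G4,13), (26,G3,14.5), (26,G4,14.5), (27,G2,16), (28,G3,17), (30,G3,18)
Step 2: Sum ranks within each group.
R_1 = 28 (n_1 = 5)
R_2 = 33.5 (n_2 = 4)
R_3 = 64 (n_3 = 5)
R_4 = 45.5 (n_4 = 4)
Step 3: H = 12/(N(N+1)) * sum(R_i^2/n_i) - 3(N+1)
     = 12/(18*19) * (28^2/5 + 33.5^2/4 + 64^2/5 + 45.5^2/4) - 3*19
     = 0.035088 * 1774.12 - 57
     = 5.250000.
Step 4: Ties present; correction factor C = 1 - 12/(18^3 - 18) = 0.997936. Corrected H = 5.250000 / 0.997936 = 5.260858.
Step 5: Under H0, H ~ chi^2(3); p-value = 0.153662.
Step 6: alpha = 0.1. fail to reject H0.

H = 5.2609, df = 3, p = 0.153662, fail to reject H0.


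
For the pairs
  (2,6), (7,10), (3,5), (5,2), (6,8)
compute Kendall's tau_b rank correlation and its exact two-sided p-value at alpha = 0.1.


Step 1: Enumerate the 10 unordered pairs (i,j) with i<j and classify each by sign(x_j-x_i) * sign(y_j-y_i).
  (1,2):dx=+5,dy=+4->C; (1,3):dx=+1,dy=-1->D; (1,4):dx=+3,dy=-4->D; (1,5):dx=+4,dy=+2->C
  (2,3):dx=-4,dy=-5->C; (2,4):dx=-2,dy=-8->C; (2,5):dx=-1,dy=-2->C; (3,4):dx=+2,dy=-3->D
  (3,5):dx=+3,dy=+3->C; (4,5):dx=+1,dy=+6->C
Step 2: C = 7, D = 3, total pairs = 10.
Step 3: tau = (C - D)/(n(n-1)/2) = (7 - 3)/10 = 0.400000.
Step 4: Exact two-sided p-value (enumerate n! = 120 permutations of y under H0): p = 0.483333.
Step 5: alpha = 0.1. fail to reject H0.

tau_b = 0.4000 (C=7, D=3), p = 0.483333, fail to reject H0.


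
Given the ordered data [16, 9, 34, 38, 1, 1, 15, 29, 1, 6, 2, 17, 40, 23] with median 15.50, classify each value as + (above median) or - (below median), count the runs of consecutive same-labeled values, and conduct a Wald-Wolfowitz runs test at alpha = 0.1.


Step 1: Compute median = 15.50; label A = above, B = below.
Labels in order: ABAABBBABBBAAA  (n_A = 7, n_B = 7)
Step 2: Count runs R = 7.
Step 3: Under H0 (random ordering), E[R] = 2*n_A*n_B/(n_A+n_B) + 1 = 2*7*7/14 + 1 = 8.0000.
        Var[R] = 2*n_A*n_B*(2*n_A*n_B - n_A - n_B) / ((n_A+n_B)^2 * (n_A+n_B-1)) = 8232/2548 = 3.2308.
        SD[R] = 1.7974.
Step 4: Continuity-corrected z = (R + 0.5 - E[R]) / SD[R] = (7 + 0.5 - 8.0000) / 1.7974 = -0.2782.
Step 5: Two-sided p-value via normal approximation = 2*(1 - Phi(|z|)) = 0.780879.
Step 6: alpha = 0.1. fail to reject H0.

R = 7, z = -0.2782, p = 0.780879, fail to reject H0.


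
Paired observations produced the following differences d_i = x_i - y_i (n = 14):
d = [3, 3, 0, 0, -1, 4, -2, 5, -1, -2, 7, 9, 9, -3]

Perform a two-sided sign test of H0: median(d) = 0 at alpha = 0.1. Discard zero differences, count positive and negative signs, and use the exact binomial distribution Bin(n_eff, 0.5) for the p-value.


Step 1: Discard zero differences. Original n = 14; n_eff = number of nonzero differences = 12.
Nonzero differences (with sign): +3, +3, -1, +4, -2, +5, -1, -2, +7, +9, +9, -3
Step 2: Count signs: positive = 7, negative = 5.
Step 3: Under H0: P(positive) = 0.5, so the number of positives S ~ Bin(12, 0.5).
Step 4: Two-sided exact p-value = sum of Bin(12,0.5) probabilities at or below the observed probability = 0.774414.
Step 5: alpha = 0.1. fail to reject H0.

n_eff = 12, pos = 7, neg = 5, p = 0.774414, fail to reject H0.


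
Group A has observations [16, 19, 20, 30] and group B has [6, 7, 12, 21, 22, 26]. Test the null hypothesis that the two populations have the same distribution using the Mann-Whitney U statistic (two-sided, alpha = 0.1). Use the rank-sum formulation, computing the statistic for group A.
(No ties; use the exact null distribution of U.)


Step 1: Combine and sort all 10 observations; assign midranks.
sorted (value, group): (6,Y), (7,Y), (12,Y), (16,X), (19,X), (20,X), (21,Y), (22,Y), (26,Y), (30,X)
ranks: 6->1, 7->2, 12->3, 16->4, 19->5, 20->6, 21->7, 22->8, 26->9, 30->10
Step 2: Rank sum for X: R1 = 4 + 5 + 6 + 10 = 25.
Step 3: U_X = R1 - n1(n1+1)/2 = 25 - 4*5/2 = 25 - 10 = 15.
       U_Y = n1*n2 - U_X = 24 - 15 = 9.
Step 4: No ties, so the exact null distribution of U (based on enumerating the C(10,4) = 210 equally likely rank assignments) gives the two-sided p-value.
Step 5: p-value = 0.609524; compare to alpha = 0.1. fail to reject H0.

U_X = 15, p = 0.609524, fail to reject H0 at alpha = 0.1.


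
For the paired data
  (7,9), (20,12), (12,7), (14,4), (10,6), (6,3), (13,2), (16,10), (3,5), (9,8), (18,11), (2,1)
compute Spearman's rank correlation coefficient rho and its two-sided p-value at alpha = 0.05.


Step 1: Rank x and y separately (midranks; no ties here).
rank(x): 7->4, 20->12, 12->7, 14->9, 10->6, 6->3, 13->8, 16->10, 3->2, 9->5, 18->11, 2->1
rank(y): 9->9, 12->12, 7->7, 4->4, 6->6, 3->3, 2->2, 10->10, 5->5, 8->8, 11->11, 1->1
Step 2: d_i = R_x(i) - R_y(i); compute d_i^2.
  (4-9)^2=25, (12-12)^2=0, (7-7)^2=0, (9-4)^2=25, (6-6)^2=0, (3-3)^2=0, (8-2)^2=36, (10-10)^2=0, (2-5)^2=9, (5-8)^2=9, (11-11)^2=0, (1-1)^2=0
sum(d^2) = 104.
Step 3: rho = 1 - 6*104 / (12*(12^2 - 1)) = 1 - 624/1716 = 0.636364.
Step 4: Under H0, t = rho * sqrt((n-2)/(1-rho^2)) = 2.6087 ~ t(10).
Step 5: Two-sided p-value from the t-distribution with 10 df = 0.026097.
Step 6: alpha = 0.05. reject H0.

rho = 0.6364, p = 0.026097, reject H0 at alpha = 0.05.


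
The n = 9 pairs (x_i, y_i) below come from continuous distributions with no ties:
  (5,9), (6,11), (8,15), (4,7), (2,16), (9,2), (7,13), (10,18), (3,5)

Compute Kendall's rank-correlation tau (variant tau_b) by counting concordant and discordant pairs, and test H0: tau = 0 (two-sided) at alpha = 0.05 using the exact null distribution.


Step 1: Enumerate the 36 unordered pairs (i,j) with i<j and classify each by sign(x_j-x_i) * sign(y_j-y_i).
  (1,2):dx=+1,dy=+2->C; (1,3):dx=+3,dy=+6->C; (1,4):dx=-1,dy=-2->C; (1,5):dx=-3,dy=+7->D
  (1,6):dx=+4,dy=-7->D; (1,7):dx=+2,dy=+4->C; (1,8):dx=+5,dy=+9->C; (1,9):dx=-2,dy=-4->C
  (2,3):dx=+2,dy=+4->C; (2,4):dx=-2,dy=-4->C; (2,5):dx=-4,dy=+5->D; (2,6):dx=+3,dy=-9->D
  (2,7):dx=+1,dy=+2->C; (2,8):dx=+4,dy=+7->C; (2,9):dx=-3,dy=-6->C; (3,4):dx=-4,dy=-8->C
  (3,5):dx=-6,dy=+1->D; (3,6):dx=+1,dy=-13->D; (3,7):dx=-1,dy=-2->C; (3,8):dx=+2,dy=+3->C
  (3,9):dx=-5,dy=-10->C; (4,5):dx=-2,dy=+9->D; (4,6):dx=+5,dy=-5->D; (4,7):dx=+3,dy=+6->C
  (4,8):dx=+6,dy=+11->C; (4,9):dx=-1,dy=-2->C; (5,6):dx=+7,dy=-14->D; (5,7):dx=+5,dy=-3->D
  (5,8):dx=+8,dy=+2->C; (5,9):dx=+1,dy=-11->D; (6,7):dx=-2,dy=+11->D; (6,8):dx=+1,dy=+16->C
  (6,9):dx=-6,dy=+3->D; (7,8):dx=+3,dy=+5->C; (7,9):dx=-4,dy=-8->C; (8,9):dx=-7,dy=-13->C
Step 2: C = 23, D = 13, total pairs = 36.
Step 3: tau = (C - D)/(n(n-1)/2) = (23 - 13)/36 = 0.277778.
Step 4: Exact two-sided p-value (enumerate n! = 362880 permutations of y under H0): p = 0.358488.
Step 5: alpha = 0.05. fail to reject H0.

tau_b = 0.2778 (C=23, D=13), p = 0.358488, fail to reject H0.
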